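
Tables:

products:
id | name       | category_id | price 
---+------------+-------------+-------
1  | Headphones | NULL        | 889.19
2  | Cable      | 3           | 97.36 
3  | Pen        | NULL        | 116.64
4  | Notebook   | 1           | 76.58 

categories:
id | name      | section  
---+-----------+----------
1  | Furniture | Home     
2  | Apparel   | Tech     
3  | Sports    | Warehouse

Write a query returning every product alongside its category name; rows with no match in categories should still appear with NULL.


LEFT JOIN keeps every row from products (the left table); where category_id has no match in categories, the category columns become NULL. Walk through each product:
  - product 1 (Headphones): category_id=NULL, no match -> kept with NULL
  - product 2 (Cable): category_id=3 -> matches Sports
  - product 3 (Pen): category_id=NULL, no match -> kept with NULL
  - product 4 (Notebook): category_id=1 -> matches Furniture
All 4 rows appear; 2 have NULL category.

SQL:
SELECT a.name, b.name AS category
FROM products a
LEFT JOIN categories b ON a.category_id = b.id

Result:
name       | category 
-----------+----------
Headphones | NULL     
Cable      | Sports   
Pen        | NULL     
Notebook   | Furniture


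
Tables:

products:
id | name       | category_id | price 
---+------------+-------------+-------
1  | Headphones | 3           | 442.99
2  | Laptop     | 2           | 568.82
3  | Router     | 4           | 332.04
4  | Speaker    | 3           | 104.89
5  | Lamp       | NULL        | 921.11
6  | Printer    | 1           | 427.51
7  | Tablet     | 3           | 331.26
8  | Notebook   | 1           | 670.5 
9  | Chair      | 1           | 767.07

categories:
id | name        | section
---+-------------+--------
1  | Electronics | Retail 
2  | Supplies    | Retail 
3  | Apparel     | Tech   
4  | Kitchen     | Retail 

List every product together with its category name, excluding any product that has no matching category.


INNER JOIN keeps only products rows whose category_id matches an id in categories. Walk through each product:
  - product 1 (Headphones): category_id=3 -> matches Apparel
  - product 2 (Laptop): category_id=2 -> matches Supplies
  - product 3 (Router): category_id=4 -> matches Kitchen
  - product 4 (Speaker): category_id=3 -> matches Apparel
  - product 5 (Lamp): category_id=NULL, no match -> dropped
  - product 6 (Printer): category_id=1 -> matches Electronics
  - product 7 (Tablet): category_id=3 -> matches Apparel
  - product 8 (Notebook): category_id=1 -> matches Electronics
  - product 9 (Chair): category_id=1 -> matches Electronics
So 1 of 9 rows is dropped.

SQL:
SELECT a.name, b.name AS category
FROM products a
INNER JOIN categories b ON a.category_id = b.id

Result:
name       | category   
-----------+------------
Headphones | Apparel    
Laptop     | Supplies   
Router     | Kitchen    
Speaker    | Apparel    
Printer    | Electronics
Tablet     | Apparel    
Notebook   | Electronics
Chair      | Electronics


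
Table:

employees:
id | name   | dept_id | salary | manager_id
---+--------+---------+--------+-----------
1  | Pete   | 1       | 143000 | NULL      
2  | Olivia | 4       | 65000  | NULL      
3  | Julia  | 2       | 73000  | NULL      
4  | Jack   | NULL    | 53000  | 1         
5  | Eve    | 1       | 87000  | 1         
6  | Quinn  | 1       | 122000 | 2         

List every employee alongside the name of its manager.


This is a self-join: employees is joined to a second copy of itself, matching each row's manager_id to another row's id. Use LEFT JOIN so rows with manager_id=NULL are kept.
  - employee 1 (Pete): manager_id=NULL -> NULL
  - employee 2 (Olivia): manager_id=NULL -> NULL
  - employee 3 (Julia): manager_id=NULL -> NULL
  - employee 4 (Jack): manager_id=1 -> Pete
  - employee 5 (Eve): manager_id=1 -> Pete
  - employee 6 (Quinn): manager_id=2 -> Olivia

SQL:
SELECT a.name AS item, b.name AS manager
FROM employees a
LEFT JOIN employees b ON a.manager_id = b.id

Result:
item   | manager
-------+--------
Pete   | NULL   
Olivia | NULL   
Julia  | NULL   
Jack   | Pete   
Eve    | Pete   
Quinn  | Olivia 


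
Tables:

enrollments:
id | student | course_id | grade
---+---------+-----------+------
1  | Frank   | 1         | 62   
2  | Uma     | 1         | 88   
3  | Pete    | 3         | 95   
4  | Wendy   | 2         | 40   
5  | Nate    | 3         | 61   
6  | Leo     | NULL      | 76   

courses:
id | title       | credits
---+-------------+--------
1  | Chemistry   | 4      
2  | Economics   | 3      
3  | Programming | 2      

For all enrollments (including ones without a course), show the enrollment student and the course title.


LEFT JOIN keeps every row from enrollments (the left table); where course_id has no match in courses, the course columns become NULL. Walk through each enrollment:
  - enrollment 1 (Frank): course_id=1 -> matches Chemistry
  - enrollment 2 (Uma): course_id=1 -> matches Chemistry
  - enrollment 3 (Pete): course_id=3 -> matches Programming
  - enrollment 4 (Wendy): course_id=2 -> matches Economics
  - enrollment 5 (Nate): course_id=3 -> matches Programming
  - enrollment 6 (Leo): course_id=NULL, no match -> kept with NULL
All 6 rows appear; 1 has NULL course.

SQL:
SELECT a.student, b.title AS course
FROM enrollments a
LEFT JOIN courses b ON a.course_id = b.id

Result:
student | course     
--------+------------
Frank   | Chemistry  
Uma     | Chemistry  
Pete    | Programming
Wendy   | Economics  
Nate    | Programming
Leo     | NULL       


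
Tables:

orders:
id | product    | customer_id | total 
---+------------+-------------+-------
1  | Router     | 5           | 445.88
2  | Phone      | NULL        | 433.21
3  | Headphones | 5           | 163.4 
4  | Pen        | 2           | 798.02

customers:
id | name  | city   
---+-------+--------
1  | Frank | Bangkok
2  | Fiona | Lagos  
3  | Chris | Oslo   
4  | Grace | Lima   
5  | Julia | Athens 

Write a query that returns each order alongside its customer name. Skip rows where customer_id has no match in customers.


INNER JOIN keeps only orders rows whose customer_id matches an id in customers. Walk through each order:
  - order 1 (Router): customer_id=5 -> matches Julia
  - order 2 (Phone): customer_id=NULL, no match -> dropped
  - order 3 (Headphones): customer_id=5 -> matches Julia
  - order 4 (Pen): customer_id=2 -> matches Fiona
So 1 of 4 rows is dropped.

SQL:
SELECT a.product, b.name AS customer
FROM orders a
INNER JOIN customers b ON a.customer_id = b.id

Result:
product    | customer
-----------+---------
Router     | Julia   
Headphones | Julia   
Pen        | Fiona   


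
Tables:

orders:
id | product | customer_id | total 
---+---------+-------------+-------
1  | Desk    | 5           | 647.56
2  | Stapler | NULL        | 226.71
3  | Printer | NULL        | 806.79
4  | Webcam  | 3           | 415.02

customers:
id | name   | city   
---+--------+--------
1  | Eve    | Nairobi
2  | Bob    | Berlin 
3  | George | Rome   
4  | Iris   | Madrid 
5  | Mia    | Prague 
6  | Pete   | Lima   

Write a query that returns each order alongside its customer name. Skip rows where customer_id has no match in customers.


INNER JOIN keeps only orders rows whose customer_id matches an id in customers. Walk through each order:
  - order 1 (Desk): customer_id=5 -> matches Mia
  - order 2 (Stapler): customer_id=NULL, no match -> dropped
  - order 3 (Printer): customer_id=NULL, no match -> dropped
  - order 4 (Webcam): customer_id=3 -> matches George
So 2 of 4 rows are dropped.

SQL:
SELECT a.product, b.name AS customer
FROM orders a
INNER JOIN customers b ON a.customer_id = b.id

Result:
product | customer
--------+---------
Desk    | Mia     
Webcam  | George  


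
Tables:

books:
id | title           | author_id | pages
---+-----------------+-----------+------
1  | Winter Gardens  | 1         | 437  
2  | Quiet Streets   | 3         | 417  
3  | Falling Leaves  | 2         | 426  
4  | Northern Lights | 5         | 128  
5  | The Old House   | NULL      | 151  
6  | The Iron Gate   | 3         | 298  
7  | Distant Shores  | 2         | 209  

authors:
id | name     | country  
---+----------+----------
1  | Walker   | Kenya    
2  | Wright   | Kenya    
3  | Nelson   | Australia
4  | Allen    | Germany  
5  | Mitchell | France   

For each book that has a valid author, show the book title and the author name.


INNER JOIN keeps only books rows whose author_id matches an id in authors. Walk through each book:
  - book 1 (Winter Gardens): author_id=1 -> matches Walker
  - book 2 (Quiet Streets): author_id=3 -> matches Nelson
  - book 3 (Falling Leaves): author_id=2 -> matches Wright
  - book 4 (Northern Lights): author_id=5 -> matches Mitchell
  - book 5 (The Old House): author_id=NULL, no match -> dropped
  - book 6 (The Iron Gate): author_id=3 -> matches Nelson
  - book 7 (Distant Shores): author_id=2 -> matches Wright
So 1 of 7 rows is dropped.

SQL:
SELECT a.title, b.name AS author
FROM books a
INNER JOIN authors b ON a.author_id = b.id

Result:
title           | author  
----------------+---------
Winter Gardens  | Walker  
Quiet Streets   | Nelson  
Falling Leaves  | Wright  
Northern Lights | Mitchell
The Iron Gate   | Nelson  
Distant Shores  | Wright  


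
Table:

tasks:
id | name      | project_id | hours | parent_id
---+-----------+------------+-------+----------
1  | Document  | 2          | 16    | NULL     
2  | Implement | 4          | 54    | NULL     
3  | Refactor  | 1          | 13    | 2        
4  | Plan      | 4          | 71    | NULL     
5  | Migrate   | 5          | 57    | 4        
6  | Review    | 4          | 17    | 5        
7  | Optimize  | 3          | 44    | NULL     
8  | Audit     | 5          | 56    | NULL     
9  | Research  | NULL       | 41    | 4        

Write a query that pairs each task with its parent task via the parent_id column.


This is a self-join: tasks is joined to a second copy of itself, matching each row's parent_id to another row's id. Use LEFT JOIN so rows with parent_id=NULL are kept.
  - task 1 (Document): parent_id=NULL -> NULL
  - task 2 (Implement): parent_id=NULL -> NULL
  - task 3 (Refactor): parent_id=2 -> Implement
  - task 4 (Plan): parent_id=NULL -> NULL
  - task 5 (Migrate): parent_id=4 -> Plan
  - task 6 (Review): parent_id=5 -> Migrate
  - task 7 (Optimize): parent_id=NULL -> NULL
  - task 8 (Audit): parent_id=NULL -> NULL
  - task 9 (Research): parent_id=4 -> Plan

SQL:
SELECT a.name AS item, b.name AS parent
FROM tasks a
LEFT JOIN tasks b ON a.parent_id = b.id

Result:
item      | parent   
----------+----------
Document  | NULL     
Implement | NULL     
Refactor  | Implement
Plan      | NULL     
Migrate   | Plan     
Review    | Migrate  
Optimize  | NULL     
Audit     | NULL     
Research  | Plan     


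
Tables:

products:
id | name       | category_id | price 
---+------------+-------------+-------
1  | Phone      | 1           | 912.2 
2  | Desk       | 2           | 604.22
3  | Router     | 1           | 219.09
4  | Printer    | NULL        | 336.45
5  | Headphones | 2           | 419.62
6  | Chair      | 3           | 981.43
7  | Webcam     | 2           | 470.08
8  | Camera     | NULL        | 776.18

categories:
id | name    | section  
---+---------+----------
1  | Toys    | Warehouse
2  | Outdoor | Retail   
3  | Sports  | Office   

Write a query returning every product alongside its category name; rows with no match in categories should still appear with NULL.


LEFT JOIN keeps every row from products (the left table); where category_id has no match in categories, the category columns become NULL. Walk through each product:
  - product 1 (Phone): category_id=1 -> matches Toys
  - product 2 (Desk): category_id=2 -> matches Outdoor
  - product 3 (Router): category_id=1 -> matches Toys
  - product 4 (Printer): category_id=NULL, no match -> kept with NULL
  - product 5 (Headphones): category_id=2 -> matches Outdoor
  - product 6 (Chair): category_id=3 -> matches Sports
  - product 7 (Webcam): category_id=2 -> matches Outdoor
  - product 8 (Camera): category_id=NULL, no match -> kept with NULL
All 8 rows appear; 2 have NULL category.

SQL:
SELECT a.name, b.name AS category
FROM products a
LEFT JOIN categories b ON a.category_id = b.id

Result:
name       | category
-----------+---------
Phone      | Toys    
Desk       | Outdoor 
Router     | Toys    
Printer    | NULL    
Headphones | Outdoor 
Chair      | Sports  
Webcam     | Outdoor 
Camera     | NULL    


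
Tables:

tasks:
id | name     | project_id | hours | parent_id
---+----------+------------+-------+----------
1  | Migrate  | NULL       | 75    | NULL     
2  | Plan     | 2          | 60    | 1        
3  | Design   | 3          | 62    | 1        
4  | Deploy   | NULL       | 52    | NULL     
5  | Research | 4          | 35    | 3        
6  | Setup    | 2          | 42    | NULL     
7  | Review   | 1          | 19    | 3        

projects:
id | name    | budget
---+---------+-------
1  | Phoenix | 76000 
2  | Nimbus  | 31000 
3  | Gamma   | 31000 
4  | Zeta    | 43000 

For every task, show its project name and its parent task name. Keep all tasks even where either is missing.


Two LEFT JOINs from the same base table tasks: one to projects via project_id, one to tasks itself via parent_id. Both are LEFT so every task is preserved.
Match against projects:
  - task 1 (Migrate): project_id=NULL, no match -> kept with NULL
  - task 2 (Plan): project_id=2 -> matches Nimbus
  - task 3 (Design): project_id=3 -> matches Gamma
  - task 4 (Deploy): project_id=NULL, no match -> kept with NULL
  - task 5 (Research): project_id=4 -> matches Zeta
  - task 6 (Setup): project_id=2 -> matches Nimbus
  - task 7 (Review): project_id=1 -> matches Phoenix
Match against tasks (self):
  - task 1 (Migrate): parent_id=NULL -> NULL
  - task 2 (Plan): parent_id=1 -> Migrate
  - task 3 (Design): parent_id=1 -> Migrate
  - task 4 (Deploy): parent_id=NULL -> NULL
  - task 5 (Research): parent_id=3 -> Design
  - task 6 (Setup): parent_id=NULL -> NULL
  - task 7 (Review): parent_id=3 -> Design

SQL:
SELECT a.name, b.name AS project, c.name AS parent
FROM tasks a
LEFT JOIN projects b ON a.project_id = b.id
LEFT JOIN tasks c ON a.parent_id = c.id

Result:
name     | project | parent 
---------+---------+--------
Migrate  | NULL    | NULL   
Plan     | Nimbus  | Migrate
Design   | Gamma   | Migrate
Deploy   | NULL    | NULL   
Research | Zeta    | Design 
Setup    | Nimbus  | NULL   
Review   | Phoenix | Design 


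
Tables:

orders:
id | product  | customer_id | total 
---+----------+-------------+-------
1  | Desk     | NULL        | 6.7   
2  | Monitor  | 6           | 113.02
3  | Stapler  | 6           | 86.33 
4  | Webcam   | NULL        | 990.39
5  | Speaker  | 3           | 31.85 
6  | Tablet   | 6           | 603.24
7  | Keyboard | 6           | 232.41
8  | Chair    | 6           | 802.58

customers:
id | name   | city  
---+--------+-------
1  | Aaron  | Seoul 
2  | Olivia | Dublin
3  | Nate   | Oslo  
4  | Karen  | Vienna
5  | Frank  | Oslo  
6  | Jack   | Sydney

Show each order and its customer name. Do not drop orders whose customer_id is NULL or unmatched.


LEFT JOIN keeps every row from orders (the left table); where customer_id has no match in customers, the customer columns become NULL. Walk through each order:
  - order 1 (Desk): customer_id=NULL, no match -> kept with NULL
  - order 2 (Monitor): customer_id=6 -> matches Jack
  - order 3 (Stapler): customer_id=6 -> matches Jack
  - order 4 (Webcam): customer_id=NULL, no match -> kept with NULL
  - order 5 (Speaker): customer_id=3 -> matches Nate
  - order 6 (Tablet): customer_id=6 -> matches Jack
  - order 7 (Keyboard): customer_id=6 -> matches Jack
  - order 8 (Chair): customer_id=6 -> matches Jack
All 8 rows appear; 2 have NULL customer.

SQL:
SELECT a.product, b.name AS customer
FROM orders a
LEFT JOIN customers b ON a.customer_id = b.id

Result:
product  | customer
---------+---------
Desk     | NULL    
Monitor  | Jack    
Stapler  | Jack    
Webcam   | NULL    
Speaker  | Nate    
Tablet   | Jack    
Keyboard | Jack    
Chair    | Jack    


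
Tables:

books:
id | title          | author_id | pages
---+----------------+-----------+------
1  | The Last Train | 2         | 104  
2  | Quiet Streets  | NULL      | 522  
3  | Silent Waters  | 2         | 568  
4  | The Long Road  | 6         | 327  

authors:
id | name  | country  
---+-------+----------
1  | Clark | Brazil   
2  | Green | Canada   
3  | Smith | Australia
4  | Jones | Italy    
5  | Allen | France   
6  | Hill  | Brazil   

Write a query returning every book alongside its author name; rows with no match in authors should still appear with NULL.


LEFT JOIN keeps every row from books (the left table); where author_id has no match in authors, the author columns become NULL. Walk through each book:
  - book 1 (The Last Train): author_id=2 -> matches Green
  - book 2 (Quiet Streets): author_id=NULL, no match -> kept with NULL
  - book 3 (Silent Waters): author_id=2 -> matches Green
  - book 4 (The Long Road): author_id=6 -> matches Hill
All 4 rows appear; 1 has NULL author.

SQL:
SELECT a.title, b.name AS author
FROM books a
LEFT JOIN authors b ON a.author_id = b.id

Result:
title          | author
---------------+-------
The Last Train | Green 
Quiet Streets  | NULL  
Silent Waters  | Green 
The Long Road  | Hill  


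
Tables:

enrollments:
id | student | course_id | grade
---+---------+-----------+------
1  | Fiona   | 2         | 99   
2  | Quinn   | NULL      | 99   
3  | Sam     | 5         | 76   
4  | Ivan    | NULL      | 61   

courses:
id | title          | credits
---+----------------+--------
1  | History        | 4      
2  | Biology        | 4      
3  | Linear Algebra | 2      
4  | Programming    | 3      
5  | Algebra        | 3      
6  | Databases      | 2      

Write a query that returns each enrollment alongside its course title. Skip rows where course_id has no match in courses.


INNER JOIN keeps only enrollments rows whose course_id matches an id in courses. Walk through each enrollment:
  - enrollment 1 (Fiona): course_id=2 -> matches Biology
  - enrollment 2 (Quinn): course_id=NULL, no match -> dropped
  - enrollment 3 (Sam): course_id=5 -> matches Algebra
  - enrollment 4 (Ivan): course_id=NULL, no match -> dropped
So 2 of 4 rows are dropped.

SQL:
SELECT a.student, b.title AS course
FROM enrollments a
INNER JOIN courses b ON a.course_id = b.id

Result:
student | course 
--------+--------
Fiona   | Biology
Sam     | Algebra


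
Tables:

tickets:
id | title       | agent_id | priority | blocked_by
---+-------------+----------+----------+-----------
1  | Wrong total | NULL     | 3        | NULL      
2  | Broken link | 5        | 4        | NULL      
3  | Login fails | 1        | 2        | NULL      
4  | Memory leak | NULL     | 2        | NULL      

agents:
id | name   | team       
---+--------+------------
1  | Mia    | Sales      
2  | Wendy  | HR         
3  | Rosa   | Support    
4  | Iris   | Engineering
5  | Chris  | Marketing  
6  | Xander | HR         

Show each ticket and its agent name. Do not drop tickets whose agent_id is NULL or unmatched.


LEFT JOIN keeps every row from tickets (the left table); where agent_id has no match in agents, the agent columns become NULL. Walk through each ticket:
  - ticket 1 (Wrong total): agent_id=NULL, no match -> kept with NULL
  - ticket 2 (Broken link): agent_id=5 -> matches Chris
  - ticket 3 (Login fails): agent_id=1 -> matches Mia
  - ticket 4 (Memory leak): agent_id=NULL, no match -> kept with NULL
All 4 rows appear; 2 have NULL agent.

SQL:
SELECT a.title, b.name AS agent
FROM tickets a
LEFT JOIN agents b ON a.agent_id = b.id

Result:
title       | agent
------------+------
Wrong total | NULL 
Broken link | Chris
Login fails | Mia  
Memory leak | NULL 


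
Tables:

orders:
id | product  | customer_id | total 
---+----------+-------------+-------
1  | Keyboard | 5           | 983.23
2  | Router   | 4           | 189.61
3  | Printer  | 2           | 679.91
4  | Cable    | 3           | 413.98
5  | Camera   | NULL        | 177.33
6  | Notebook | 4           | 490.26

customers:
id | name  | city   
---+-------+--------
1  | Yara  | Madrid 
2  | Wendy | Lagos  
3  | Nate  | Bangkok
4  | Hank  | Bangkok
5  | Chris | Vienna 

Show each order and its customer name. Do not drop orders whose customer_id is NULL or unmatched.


LEFT JOIN keeps every row from orders (the left table); where customer_id has no match in customers, the customer columns become NULL. Walk through each order:
  - order 1 (Keyboard): customer_id=5 -> matches Chris
  - order 2 (Router): customer_id=4 -> matches Hank
  - order 3 (Printer): customer_id=2 -> matches Wendy
  - order 4 (Cable): customer_id=3 -> matches Nate
  - order 5 (Camera): customer_id=NULL, no match -> kept with NULL
  - order 6 (Notebook): customer_id=4 -> matches Hank
All 6 rows appear; 1 has NULL customer.

SQL:
SELECT a.product, b.name AS customer
FROM orders a
LEFT JOIN customers b ON a.customer_id = b.id

Result:
product  | customer
---------+---------
Keyboard | Chris   
Router   | Hank    
Printer  | Wendy   
Cable    | Nate    
Camera   | NULL    
Notebook | Hank    


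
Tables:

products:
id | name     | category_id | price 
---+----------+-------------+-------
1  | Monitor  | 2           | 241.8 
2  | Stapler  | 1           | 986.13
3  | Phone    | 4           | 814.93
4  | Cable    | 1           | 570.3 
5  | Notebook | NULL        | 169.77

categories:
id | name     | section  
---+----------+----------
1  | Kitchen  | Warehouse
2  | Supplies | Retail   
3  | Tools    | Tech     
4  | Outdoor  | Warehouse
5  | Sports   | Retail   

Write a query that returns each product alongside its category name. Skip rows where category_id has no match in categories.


INNER JOIN keeps only products rows whose category_id matches an id in categories. Walk through each product:
  - product 1 (Monitor): category_id=2 -> matches Supplies
  - product 2 (Stapler): category_id=1 -> matches Kitchen
  - product 3 (Phone): category_id=4 -> matches Outdoor
  - product 4 (Cable): category_id=1 -> matches Kitchen
  - product 5 (Notebook): category_id=NULL, no match -> dropped
So 1 of 5 rows is dropped.

SQL:
SELECT a.name, b.name AS category
FROM products a
INNER JOIN categories b ON a.category_id = b.id

Result:
name    | category
--------+---------
Monitor | Supplies
Stapler | Kitchen 
Phone   | Outdoor 
Cable   | Kitchen 


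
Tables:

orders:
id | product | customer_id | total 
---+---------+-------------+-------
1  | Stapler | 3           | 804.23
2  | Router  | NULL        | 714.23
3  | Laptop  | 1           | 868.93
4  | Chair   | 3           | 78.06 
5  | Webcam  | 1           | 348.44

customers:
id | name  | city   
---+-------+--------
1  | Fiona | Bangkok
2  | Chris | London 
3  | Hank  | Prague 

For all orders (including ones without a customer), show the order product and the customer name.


LEFT JOIN keeps every row from orders (the left table); where customer_id has no match in customers, the customer columns become NULL. Walk through each order:
  - order 1 (Stapler): customer_id=3 -> matches Hank
  - order 2 (Router): customer_id=NULL, no match -> kept with NULL
  - order 3 (Laptop): customer_id=1 -> matches Fiona
  - order 4 (Chair): customer_id=3 -> matches Hank
  - order 5 (Webcam): customer_id=1 -> matches Fiona
All 5 rows appear; 1 has NULL customer.

SQL:
SELECT a.product, b.name AS customer
FROM orders a
LEFT JOIN customers b ON a.customer_id = b.id

Result:
product | customer
--------+---------
Stapler | Hank    
Router  | NULL    
Laptop  | Fiona   
Chair   | Hank    
Webcam  | Fiona   


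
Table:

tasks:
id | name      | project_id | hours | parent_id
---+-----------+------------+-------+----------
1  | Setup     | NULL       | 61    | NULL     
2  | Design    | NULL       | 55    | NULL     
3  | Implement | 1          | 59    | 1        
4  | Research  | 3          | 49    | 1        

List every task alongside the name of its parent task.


This is a self-join: tasks is joined to a second copy of itself, matching each row's parent_id to another row's id. Use LEFT JOIN so rows with parent_id=NULL are kept.
  - task 1 (Setup): parent_id=NULL -> NULL
  - task 2 (Design): parent_id=NULL -> NULL
  - task 3 (Implement): parent_id=1 -> Setup
  - task 4 (Research): parent_id=1 -> Setup

SQL:
SELECT a.name AS item, b.name AS parent
FROM tasks a
LEFT JOIN tasks b ON a.parent_id = b.id

Result:
item      | parent
----------+-------
Setup     | NULL  
Design    | NULL  
Implement | Setup 
Research  | Setup 


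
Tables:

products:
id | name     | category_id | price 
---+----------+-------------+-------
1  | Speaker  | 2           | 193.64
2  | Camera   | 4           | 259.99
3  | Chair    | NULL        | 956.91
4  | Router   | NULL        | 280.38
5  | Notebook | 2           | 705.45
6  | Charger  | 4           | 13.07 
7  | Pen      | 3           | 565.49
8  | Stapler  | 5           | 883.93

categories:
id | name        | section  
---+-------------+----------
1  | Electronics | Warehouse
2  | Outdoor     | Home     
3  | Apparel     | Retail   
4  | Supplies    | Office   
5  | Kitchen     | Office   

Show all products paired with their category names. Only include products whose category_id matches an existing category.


INNER JOIN keeps only products rows whose category_id matches an id in categories. Walk through each product:
  - product 1 (Speaker): category_id=2 -> matches Outdoor
  - product 2 (Camera): category_id=4 -> matches Supplies
  - product 3 (Chair): category_id=NULL, no match -> dropped
  - product 4 (Router): category_id=NULL, no match -> dropped
  - product 5 (Notebook): category_id=2 -> matches Outdoor
  - product 6 (Charger): category_id=4 -> matches Supplies
  - product 7 (Pen): category_id=3 -> matches Apparel
  - product 8 (Stapler): category_id=5 -> matches Kitchen
So 2 of 8 rows are dropped.

SQL:
SELECT a.name, b.name AS category
FROM products a
INNER JOIN categories b ON a.category_id = b.id

Result:
name     | category
---------+---------
Speaker  | Outdoor 
Camera   | Supplies
Notebook | Outdoor 
Charger  | Supplies
Pen      | Apparel 
Stapler  | Kitchen 


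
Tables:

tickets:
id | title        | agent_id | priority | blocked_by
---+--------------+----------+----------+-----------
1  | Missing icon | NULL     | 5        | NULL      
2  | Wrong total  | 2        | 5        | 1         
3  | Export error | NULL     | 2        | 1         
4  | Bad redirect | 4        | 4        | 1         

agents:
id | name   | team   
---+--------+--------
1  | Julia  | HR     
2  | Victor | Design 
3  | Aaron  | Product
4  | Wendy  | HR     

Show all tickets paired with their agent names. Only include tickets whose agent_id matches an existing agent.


INNER JOIN keeps only tickets rows whose agent_id matches an id in agents. Walk through each ticket:
  - ticket 1 (Missing icon): agent_id=NULL, no match -> dropped
  - ticket 2 (Wrong total): agent_id=2 -> matches Victor
  - ticket 3 (Export error): agent_id=NULL, no match -> dropped
  - ticket 4 (Bad redirect): agent_id=4 -> matches Wendy
So 2 of 4 rows are dropped.

SQL:
SELECT a.title, b.name AS agent
FROM tickets a
INNER JOIN agents b ON a.agent_id = b.id

Result:
title        | agent 
-------------+-------
Wrong total  | Victor
Bad redirect | Wendy 


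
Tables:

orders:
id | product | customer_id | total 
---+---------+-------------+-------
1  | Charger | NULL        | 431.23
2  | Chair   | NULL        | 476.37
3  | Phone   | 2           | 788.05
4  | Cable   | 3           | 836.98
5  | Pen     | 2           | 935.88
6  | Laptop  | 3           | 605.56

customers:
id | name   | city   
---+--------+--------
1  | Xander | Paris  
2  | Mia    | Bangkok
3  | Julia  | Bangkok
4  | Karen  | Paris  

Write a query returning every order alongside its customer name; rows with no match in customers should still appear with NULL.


LEFT JOIN keeps every row from orders (the left table); where customer_id has no match in customers, the customer columns become NULL. Walk through each order:
  - order 1 (Charger): customer_id=NULL, no match -> kept with NULL
  - order 2 (Chair): customer_id=NULL, no match -> kept with NULL
  - order 3 (Phone): customer_id=2 -> matches Mia
  - order 4 (Cable): customer_id=3 -> matches Julia
  - order 5 (Pen): customer_id=2 -> matches Mia
  - order 6 (Laptop): customer_id=3 -> matches Julia
All 6 rows appear; 2 have NULL customer.

SQL:
SELECT a.product, b.name AS customer
FROM orders a
LEFT JOIN customers b ON a.customer_id = b.id

Result:
product | customer
--------+---------
Charger | NULL    
Chair   | NULL    
Phone   | Mia     
Cable   | Julia   
Pen     | Mia     
Laptop  | Julia   


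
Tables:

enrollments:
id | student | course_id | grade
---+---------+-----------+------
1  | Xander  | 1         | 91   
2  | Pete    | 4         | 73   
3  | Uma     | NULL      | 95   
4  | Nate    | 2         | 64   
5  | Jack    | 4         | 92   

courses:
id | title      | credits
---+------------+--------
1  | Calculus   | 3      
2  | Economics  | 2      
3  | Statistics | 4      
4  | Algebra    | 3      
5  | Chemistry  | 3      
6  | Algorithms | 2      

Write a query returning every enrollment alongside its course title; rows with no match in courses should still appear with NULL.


LEFT JOIN keeps every row from enrollments (the left table); where course_id has no match in courses, the course columns become NULL. Walk through each enrollment:
  - enrollment 1 (Xander): course_id=1 -> matches Calculus
  - enrollment 2 (Pete): course_id=4 -> matches Algebra
  - enrollment 3 (Uma): course_id=NULL, no match -> kept with NULL
  - enrollment 4 (Nate): course_id=2 -> matches Economics
  - enrollment 5 (Jack): course_id=4 -> matches Algebra
All 5 rows appear; 1 has NULL course.

SQL:
SELECT a.student, b.title AS course
FROM enrollments a
LEFT JOIN courses b ON a.course_id = b.id

Result:
student | course   
--------+----------
Xander  | Calculus 
Pete    | Algebra  
Uma     | NULL     
Nate    | Economics
Jack    | Algebra  


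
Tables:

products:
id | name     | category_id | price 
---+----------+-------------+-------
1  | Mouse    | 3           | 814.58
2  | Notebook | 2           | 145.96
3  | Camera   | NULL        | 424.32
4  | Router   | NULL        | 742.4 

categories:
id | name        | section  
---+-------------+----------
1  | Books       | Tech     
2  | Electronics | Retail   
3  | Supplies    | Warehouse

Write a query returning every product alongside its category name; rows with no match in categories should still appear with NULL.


LEFT JOIN keeps every row from products (the left table); where category_id has no match in categories, the category columns become NULL. Walk through each product:
  - product 1 (Mouse): category_id=3 -> matches Supplies
  - product 2 (Notebook): category_id=2 -> matches Electronics
  - product 3 (Camera): category_id=NULL, no match -> kept with NULL
  - product 4 (Router): category_id=NULL, no match -> kept with NULL
All 4 rows appear; 2 have NULL category.

SQL:
SELECT a.name, b.name AS category
FROM products a
LEFT JOIN categories b ON a.category_id = b.id

Result:
name     | category   
---------+------------
Mouse    | Supplies   
Notebook | Electronics
Camera   | NULL       
Router   | NULL       


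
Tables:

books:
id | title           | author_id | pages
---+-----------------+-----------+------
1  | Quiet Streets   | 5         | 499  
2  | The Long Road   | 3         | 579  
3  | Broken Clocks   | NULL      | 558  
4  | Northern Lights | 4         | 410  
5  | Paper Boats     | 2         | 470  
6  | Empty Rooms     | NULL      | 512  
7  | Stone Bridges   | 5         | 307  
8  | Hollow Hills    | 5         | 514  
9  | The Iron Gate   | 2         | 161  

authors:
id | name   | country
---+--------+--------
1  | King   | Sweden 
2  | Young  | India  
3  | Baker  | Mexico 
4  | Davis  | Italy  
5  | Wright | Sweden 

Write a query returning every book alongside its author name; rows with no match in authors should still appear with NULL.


LEFT JOIN keeps every row from books (the left table); where author_id has no match in authors, the author columns become NULL. Walk through each book:
  - book 1 (Quiet Streets): author_id=5 -> matches Wright
  - book 2 (The Long Road): author_id=3 -> matches Baker
  - book 3 (Broken Clocks): author_id=NULL, no match -> kept with NULL
  - book 4 (Northern Lights): author_id=4 -> matches Davis
  - book 5 (Paper Boats): author_id=2 -> matches Young
  - book 6 (Empty Rooms): author_id=NULL, no match -> kept with NULL
  - book 7 (Stone Bridges): author_id=5 -> matches Wright
  - book 8 (Hollow Hills): author_id=5 -> matches Wright
  - book 9 (The Iron Gate): author_id=2 -> matches Young
All 9 rows appear; 2 have NULL author.

SQL:
SELECT a.title, b.name AS author
FROM books a
LEFT JOIN authors b ON a.author_id = b.id

Result:
title           | author
----------------+-------
Quiet Streets   | Wright
The Long Road   | Baker 
Broken Clocks   | NULL  
Northern Lights | Davis 
Paper Boats     | Young 
Empty Rooms     | NULL  
Stone Bridges   | Wright
Hollow Hills    | Wright
The Iron Gate   | Young 


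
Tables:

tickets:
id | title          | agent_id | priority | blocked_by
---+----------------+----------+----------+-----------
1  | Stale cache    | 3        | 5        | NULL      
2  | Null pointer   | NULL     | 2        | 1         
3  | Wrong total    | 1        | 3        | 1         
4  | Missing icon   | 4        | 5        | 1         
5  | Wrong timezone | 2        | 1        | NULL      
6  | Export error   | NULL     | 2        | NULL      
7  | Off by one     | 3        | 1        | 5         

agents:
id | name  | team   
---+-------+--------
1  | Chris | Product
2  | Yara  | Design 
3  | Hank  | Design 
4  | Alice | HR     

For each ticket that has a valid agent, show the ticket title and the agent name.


INNER JOIN keeps only tickets rows whose agent_id matches an id in agents. Walk through each ticket:
  - ticket 1 (Stale cache): agent_id=3 -> matches Hank
  - ticket 2 (Null pointer): agent_id=NULL, no match -> dropped
  - ticket 3 (Wrong total): agent_id=1 -> matches Chris
  - ticket 4 (Missing icon): agent_id=4 -> matches Alice
  - ticket 5 (Wrong timezone): agent_id=2 -> matches Yara
  - ticket 6 (Export error): agent_id=NULL, no match -> dropped
  - ticket 7 (Off by one): agent_id=3 -> matches Hank
So 2 of 7 rows are dropped.

SQL:
SELECT a.title, b.name AS agent
FROM tickets a
INNER JOIN agents b ON a.agent_id = b.id

Result:
title          | agent
---------------+------
Stale cache    | Hank 
Wrong total    | Chris
Missing icon   | Alice
Wrong timezone | Yara 
Off by one     | Hank 


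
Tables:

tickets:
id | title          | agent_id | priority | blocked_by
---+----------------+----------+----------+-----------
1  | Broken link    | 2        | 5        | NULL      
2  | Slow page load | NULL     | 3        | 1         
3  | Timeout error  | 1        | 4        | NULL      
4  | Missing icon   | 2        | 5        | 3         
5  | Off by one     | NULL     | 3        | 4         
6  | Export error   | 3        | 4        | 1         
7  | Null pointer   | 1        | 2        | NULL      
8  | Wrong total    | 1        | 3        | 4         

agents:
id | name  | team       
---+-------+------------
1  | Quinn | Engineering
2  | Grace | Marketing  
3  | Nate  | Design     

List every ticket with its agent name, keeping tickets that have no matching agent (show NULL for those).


LEFT JOIN keeps every row from tickets (the left table); where agent_id has no match in agents, the agent columns become NULL. Walk through each ticket:
  - ticket 1 (Broken link): agent_id=2 -> matches Grace
  - ticket 2 (Slow page load): agent_id=NULL, no match -> kept with NULL
  - ticket 3 (Timeout error): agent_id=1 -> matches Quinn
  - ticket 4 (Missing icon): agent_id=2 -> matches Grace
  - ticket 5 (Off by one): agent_id=NULL, no match -> kept with NULL
  - ticket 6 (Export error): agent_id=3 -> matches Nate
  - ticket 7 (Null pointer): agent_id=1 -> matches Quinn
  - ticket 8 (Wrong total): agent_id=1 -> matches Quinn
All 8 rows appear; 2 have NULL agent.

SQL:
SELECT a.title, b.name AS agent
FROM tickets a
LEFT JOIN agents b ON a.agent_id = b.id

Result:
title          | agent
---------------+------
Broken link    | Grace
Slow page load | NULL 
Timeout error  | Quinn
Missing icon   | Grace
Off by one     | NULL 
Export error   | Nate 
Null pointer   | Quinn
Wrong total    | Quinn


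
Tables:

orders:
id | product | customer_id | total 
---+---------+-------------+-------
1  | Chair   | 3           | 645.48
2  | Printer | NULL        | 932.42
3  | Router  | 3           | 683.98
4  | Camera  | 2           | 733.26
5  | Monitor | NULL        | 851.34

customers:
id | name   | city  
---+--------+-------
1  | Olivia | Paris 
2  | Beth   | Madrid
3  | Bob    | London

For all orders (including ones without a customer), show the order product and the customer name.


LEFT JOIN keeps every row from orders (the left table); where customer_id has no match in customers, the customer columns become NULL. Walk through each order:
  - order 1 (Chair): customer_id=3 -> matches Bob
  - order 2 (Printer): customer_id=NULL, no match -> kept with NULL
  - order 3 (Router): customer_id=3 -> matches Bob
  - order 4 (Camera): customer_id=2 -> matches Beth
  - order 5 (Monitor): customer_id=NULL, no match -> kept with NULL
All 5 rows appear; 2 have NULL customer.

SQL:
SELECT a.product, b.name AS customer
FROM orders a
LEFT JOIN customers b ON a.customer_id = b.id

Result:
product | customer
--------+---------
Chair   | Bob     
Printer | NULL    
Router  | Bob     
Camera  | Beth    
Monitor | NULL    


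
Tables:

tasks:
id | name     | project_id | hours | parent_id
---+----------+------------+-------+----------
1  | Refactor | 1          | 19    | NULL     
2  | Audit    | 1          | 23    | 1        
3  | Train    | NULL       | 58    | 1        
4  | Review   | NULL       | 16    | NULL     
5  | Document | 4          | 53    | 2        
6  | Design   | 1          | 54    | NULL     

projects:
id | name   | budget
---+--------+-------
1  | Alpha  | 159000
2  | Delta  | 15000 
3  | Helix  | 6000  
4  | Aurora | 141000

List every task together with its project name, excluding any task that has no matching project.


INNER JOIN keeps only tasks rows whose project_id matches an id in projects. Walk through each task:
  - task 1 (Refactor): project_id=1 -> matches Alpha
  - task 2 (Audit): project_id=1 -> matches Alpha
  - task 3 (Train): project_id=NULL, no match -> dropped
  - task 4 (Review): project_id=NULL, no match -> dropped
  - task 5 (Document): project_id=4 -> matches Aurora
  - task 6 (Design): project_id=1 -> matches Alpha
So 2 of 6 rows are dropped.

SQL:
SELECT a.name, b.name AS project
FROM tasks a
INNER JOIN projects b ON a.project_id = b.id

Result:
name     | project
---------+--------
Refactor | Alpha  
Audit    | Alpha  
Document | Aurora 
Design   | Alpha  


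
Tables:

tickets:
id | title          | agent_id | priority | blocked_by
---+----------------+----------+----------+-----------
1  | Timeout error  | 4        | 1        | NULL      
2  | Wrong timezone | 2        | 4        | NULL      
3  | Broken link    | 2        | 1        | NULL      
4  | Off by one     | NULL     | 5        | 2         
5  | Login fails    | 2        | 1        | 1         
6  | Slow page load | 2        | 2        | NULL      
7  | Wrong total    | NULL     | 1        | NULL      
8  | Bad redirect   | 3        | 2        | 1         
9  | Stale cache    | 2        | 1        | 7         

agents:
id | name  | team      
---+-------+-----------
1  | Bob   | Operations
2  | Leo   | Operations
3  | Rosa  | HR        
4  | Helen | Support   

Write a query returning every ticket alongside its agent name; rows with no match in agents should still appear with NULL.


LEFT JOIN keeps every row from tickets (the left table); where agent_id has no match in agents, the agent columns become NULL. Walk through each ticket:
  - ticket 1 (Timeout error): agent_id=4 -> matches Helen
  - ticket 2 (Wrong timezone): agent_id=2 -> matches Leo
  - ticket 3 (Broken link): agent_id=2 -> matches Leo
  - ticket 4 (Off by one): agent_id=NULL, no match -> kept with NULL
  - ticket 5 (Login fails): agent_id=2 -> matches Leo
  - ticket 6 (Slow page load): agent_id=2 -> matches Leo
  - ticket 7 (Wrong total): agent_id=NULL, no match -> kept with NULL
  - ticket 8 (Bad redirect): agent_id=3 -> matches Rosa
  - ticket 9 (Stale cache): agent_id=2 -> matches Leo
All 9 rows appear; 2 have NULL agent.

SQL:
SELECT a.title, b.name AS agent
FROM tickets a
LEFT JOIN agents b ON a.agent_id = b.id

Result:
title          | agent
---------------+------
Timeout error  | Helen
Wrong timezone | Leo  
Broken link    | Leo  
Off by one     | NULL 
Login fails    | Leo  
Slow page load | Leo  
Wrong total    | NULL 
Bad redirect   | Rosa 
Stale cache    | Leo  
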